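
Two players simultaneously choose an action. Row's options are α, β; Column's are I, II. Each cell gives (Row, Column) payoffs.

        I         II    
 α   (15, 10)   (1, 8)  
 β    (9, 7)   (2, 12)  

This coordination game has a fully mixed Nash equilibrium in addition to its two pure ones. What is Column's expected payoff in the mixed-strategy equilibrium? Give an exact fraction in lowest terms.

Row mixes with probability p on α, chosen so Column is indifferent: 10p + 7(1−p) = 8p + 12(1−p) gives p = 5/7.
Column's expected payoff is 10·5/7 + 7·2/7 = 64/7.

64/7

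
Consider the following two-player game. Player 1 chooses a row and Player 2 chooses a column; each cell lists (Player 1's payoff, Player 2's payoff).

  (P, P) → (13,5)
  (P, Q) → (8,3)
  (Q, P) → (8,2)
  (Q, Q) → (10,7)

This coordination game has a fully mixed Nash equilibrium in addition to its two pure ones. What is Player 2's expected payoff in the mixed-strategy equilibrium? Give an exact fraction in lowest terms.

Player 1 mixes with probability p on P, chosen so Player 2 is indifferent: 5p + 2(1−p) = 3p + 7(1−p) gives p = 5/7.
Player 2's expected payoff is 5·5/7 + 2·2/7 = 29/7.

29/7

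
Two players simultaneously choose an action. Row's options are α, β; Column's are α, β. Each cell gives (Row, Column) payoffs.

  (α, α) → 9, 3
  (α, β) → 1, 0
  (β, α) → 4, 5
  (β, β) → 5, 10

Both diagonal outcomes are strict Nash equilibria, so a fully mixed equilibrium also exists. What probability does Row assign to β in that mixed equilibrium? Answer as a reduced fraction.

Row's mix p on α must make Column indifferent between α and β.
Column's payoff from α: 3p + 5(1−p). From β: 0p + 10(1−p).
Set equal: 3p = 5(1−p) → p = 5/8.
Probability on β is 1 − 5/8 = 3/8.

3/8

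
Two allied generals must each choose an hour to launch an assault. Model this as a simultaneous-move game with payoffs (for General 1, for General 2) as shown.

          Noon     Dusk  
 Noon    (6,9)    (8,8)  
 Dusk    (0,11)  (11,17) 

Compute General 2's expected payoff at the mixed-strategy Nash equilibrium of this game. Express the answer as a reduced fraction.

65/7

General 1 mixes with probability p on Noon, chosen so General 2 is indifferent: 9p + 11(1−p) = 8p + 17(1−p) gives p = 6/7.
General 2's expected payoff is 9·6/7 + 11·1/7 = 65/7.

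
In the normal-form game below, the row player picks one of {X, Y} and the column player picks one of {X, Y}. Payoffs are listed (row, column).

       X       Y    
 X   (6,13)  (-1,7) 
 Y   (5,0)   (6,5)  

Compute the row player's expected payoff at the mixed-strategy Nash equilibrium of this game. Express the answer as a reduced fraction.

41/8

The column player mixes with probability q on X, chosen so the row player is indifferent: 6q + (-1)(1−q) = 5q + 6(1−q) gives q = 7/8.
The row player's expected payoff (from either row, since indifferent) is 6·7/8 + (-1)·1/8 = 41/8.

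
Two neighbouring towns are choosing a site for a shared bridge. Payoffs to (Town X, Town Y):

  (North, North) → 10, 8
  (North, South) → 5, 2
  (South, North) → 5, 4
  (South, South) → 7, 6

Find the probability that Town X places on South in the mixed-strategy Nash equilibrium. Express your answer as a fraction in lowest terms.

Town X's mix p on North must make Town Y indifferent between North and South.
Town Y's payoff from North: 8p + 4(1−p). From South: 2p + 6(1−p).
Set equal: 6p = 2(1−p) → p = 2/8 = 1/4.
Probability on South is 1 − 1/4 = 3/4.

3/4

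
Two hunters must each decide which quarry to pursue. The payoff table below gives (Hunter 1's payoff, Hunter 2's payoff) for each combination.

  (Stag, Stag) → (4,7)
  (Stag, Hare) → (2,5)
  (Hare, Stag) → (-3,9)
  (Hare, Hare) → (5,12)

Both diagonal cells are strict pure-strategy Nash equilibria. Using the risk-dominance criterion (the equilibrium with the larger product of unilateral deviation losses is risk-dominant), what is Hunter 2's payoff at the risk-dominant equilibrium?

7

At both Stag: Hunter 1 loses 4 − (-3) = 7 by deviating; Hunter 2 loses 7 − 5 = 2. Product = 7·2 = 14.
At both Hare: Hunter 1 loses 5 − 2 = 3 by deviating; Hunter 2 loses 12 − 9 = 3. Product = 3·3 = 9.
14 > 9, so both Stag is risk-dominant. Hunter 2's payoff there is 7.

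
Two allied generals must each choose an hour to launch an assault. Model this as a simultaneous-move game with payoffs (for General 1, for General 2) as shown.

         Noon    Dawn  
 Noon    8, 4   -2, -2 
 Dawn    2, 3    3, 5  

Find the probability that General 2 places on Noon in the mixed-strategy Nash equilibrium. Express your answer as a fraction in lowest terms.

General 2's mix q on Noon must make General 1 indifferent between Noon and Dawn.
General 1's payoff from Noon: 8q + (-2)(1−q). From Dawn: 2q + 3(1−q).
Set equal: 6q = 5(1−q) → q = 5/11.

5/11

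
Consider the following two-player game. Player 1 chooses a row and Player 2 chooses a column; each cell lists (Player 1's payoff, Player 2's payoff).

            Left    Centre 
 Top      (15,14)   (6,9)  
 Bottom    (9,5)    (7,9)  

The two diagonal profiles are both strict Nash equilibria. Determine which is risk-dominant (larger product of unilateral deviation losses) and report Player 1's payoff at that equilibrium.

At (Top, Left): Player 1 loses 15 − 9 = 6 by deviating; Player 2 loses 14 − 9 = 5. Product = 6·5 = 30.
At (Bottom, Centre): Player 1 loses 7 − 6 = 1 by deviating; Player 2 loses 9 − 5 = 4. Product = 1·4 = 4.
30 > 4, so (Top, Left) is risk-dominant. Player 1's payoff there is 15.

15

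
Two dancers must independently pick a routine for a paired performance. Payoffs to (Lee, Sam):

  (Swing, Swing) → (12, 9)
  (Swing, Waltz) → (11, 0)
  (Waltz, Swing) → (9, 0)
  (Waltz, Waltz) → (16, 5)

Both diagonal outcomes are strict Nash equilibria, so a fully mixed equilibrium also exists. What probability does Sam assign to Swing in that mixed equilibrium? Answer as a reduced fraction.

Sam's mix q on Swing must make Lee indifferent between Swing and Waltz.
Lee's payoff from Swing: 12q + 11(1−q). From Waltz: 9q + 16(1−q).
Set equal: 3q = 5(1−q) → q = 5/8.

5/8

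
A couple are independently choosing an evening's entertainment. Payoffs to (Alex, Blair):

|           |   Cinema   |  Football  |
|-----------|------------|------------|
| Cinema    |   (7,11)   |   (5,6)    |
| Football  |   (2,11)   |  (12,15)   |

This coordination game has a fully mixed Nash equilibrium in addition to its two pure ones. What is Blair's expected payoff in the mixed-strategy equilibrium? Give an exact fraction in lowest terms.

11

Alex mixes with probability p on Cinema, chosen so Blair is indifferent: 11p + 11(1−p) = 6p + 15(1−p) gives p = 4/9.
Blair's expected payoff is 11·4/9 + 11·5/9 = 11.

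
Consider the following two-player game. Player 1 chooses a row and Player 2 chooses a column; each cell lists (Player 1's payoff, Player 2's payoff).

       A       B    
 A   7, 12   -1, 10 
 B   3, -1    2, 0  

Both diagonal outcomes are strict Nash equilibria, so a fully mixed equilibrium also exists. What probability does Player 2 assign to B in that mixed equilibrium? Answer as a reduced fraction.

4/7

Player 2's mix q on A must make Player 1 indifferent between A and B.
Player 1's payoff from A: 7q + (-1)(1−q). From B: 3q + 2(1−q).
Set equal: 4q = 3(1−q) → q = 3/7.
Probability on B is 1 − 3/7 = 4/7.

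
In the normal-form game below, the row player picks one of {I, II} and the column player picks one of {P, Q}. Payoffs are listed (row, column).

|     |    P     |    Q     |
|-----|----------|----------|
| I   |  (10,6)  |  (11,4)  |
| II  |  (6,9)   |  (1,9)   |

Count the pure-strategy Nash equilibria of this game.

(I, P): the row player gets 10 (best alternative 6); the column player gets 6 (best alternative 4). Neither deviates — NE.
(II, Q) is not a NE: the row player would switch to I (11 > 1).
No other cell survives both best-response checks, so there is 1 pure NE.

1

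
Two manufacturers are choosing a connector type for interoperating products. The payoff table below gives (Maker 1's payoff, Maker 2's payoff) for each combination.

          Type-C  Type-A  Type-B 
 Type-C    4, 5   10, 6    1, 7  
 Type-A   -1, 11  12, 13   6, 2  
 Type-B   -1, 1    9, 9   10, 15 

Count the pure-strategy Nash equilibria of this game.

2

Both Type-A: Maker 1 gets 12 (best alternative 10); Maker 2 gets 13 (best alternative 11). Neither deviates — NE.
Both Type-B: Maker 1 gets 10 (best alternative 6); Maker 2 gets 15 (best alternative 9). Neither deviates — NE.
Both Type-C is not a NE: Maker 2 would switch to Type-B (7 > 5).
No other cell survives both best-response checks, so there are 2 pure NE.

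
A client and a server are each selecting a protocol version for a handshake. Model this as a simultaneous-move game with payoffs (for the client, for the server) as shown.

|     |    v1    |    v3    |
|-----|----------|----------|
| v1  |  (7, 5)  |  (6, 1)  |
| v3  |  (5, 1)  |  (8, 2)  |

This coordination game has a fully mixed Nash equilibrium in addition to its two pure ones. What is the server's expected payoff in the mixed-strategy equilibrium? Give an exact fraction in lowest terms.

The client mixes with probability p on v1, chosen so the server is indifferent: 5p + 1(1−p) = 1p + 2(1−p) gives p = 1/5.
The server's expected payoff is 5·1/5 + 1·4/5 = 9/5.

9/5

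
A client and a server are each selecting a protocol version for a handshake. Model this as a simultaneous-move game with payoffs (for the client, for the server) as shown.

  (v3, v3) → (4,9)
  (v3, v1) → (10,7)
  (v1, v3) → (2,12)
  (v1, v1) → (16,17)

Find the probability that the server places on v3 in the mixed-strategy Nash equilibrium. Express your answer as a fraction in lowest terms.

3/4

The server's mix q on v3 must make the client indifferent between v3 and v1.
The client's payoff from v3: 4q + 10(1−q). From v1: 2q + 16(1−q).
Set equal: 2q = 6(1−q) → q = 6/8 = 3/4.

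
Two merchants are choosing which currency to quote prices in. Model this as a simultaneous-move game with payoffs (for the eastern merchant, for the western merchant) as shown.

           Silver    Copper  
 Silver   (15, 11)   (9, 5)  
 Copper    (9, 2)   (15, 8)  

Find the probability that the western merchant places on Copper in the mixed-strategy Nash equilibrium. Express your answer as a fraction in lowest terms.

1/2

The western merchant's mix q on Silver must make the eastern merchant indifferent between Silver and Copper.
The eastern merchant's payoff from Silver: 15q + 9(1−q). From Copper: 9q + 15(1−q).
Set equal: 6q = 6(1−q) → q = 6/12 = 1/2.
Probability on Copper is 1 − 1/2 = 1/2.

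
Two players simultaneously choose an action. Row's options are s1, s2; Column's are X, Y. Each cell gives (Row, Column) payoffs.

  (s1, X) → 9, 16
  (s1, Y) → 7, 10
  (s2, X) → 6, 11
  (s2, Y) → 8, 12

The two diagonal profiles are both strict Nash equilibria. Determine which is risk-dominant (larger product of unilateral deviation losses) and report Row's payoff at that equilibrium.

9

At (s1, X): Row loses 9 − 6 = 3 by deviating; Column loses 16 − 10 = 6. Product = 3·6 = 18.
At (s2, Y): Row loses 8 − 7 = 1 by deviating; Column loses 12 − 11 = 1. Product = 1·1 = 1.
18 > 1, so (s1, X) is risk-dominant. Row's payoff there is 9.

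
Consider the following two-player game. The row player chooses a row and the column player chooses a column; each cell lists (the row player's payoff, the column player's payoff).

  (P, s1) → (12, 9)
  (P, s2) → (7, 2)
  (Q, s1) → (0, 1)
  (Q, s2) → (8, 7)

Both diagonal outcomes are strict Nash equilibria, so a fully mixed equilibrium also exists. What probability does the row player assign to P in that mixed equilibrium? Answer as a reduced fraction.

6/13

The row player's mix p on P must make the column player indifferent between s1 and s2.
The column player's payoff from s1: 9p + 1(1−p). From s2: 2p + 7(1−p).
Set equal: 7p = 6(1−p) → p = 6/13.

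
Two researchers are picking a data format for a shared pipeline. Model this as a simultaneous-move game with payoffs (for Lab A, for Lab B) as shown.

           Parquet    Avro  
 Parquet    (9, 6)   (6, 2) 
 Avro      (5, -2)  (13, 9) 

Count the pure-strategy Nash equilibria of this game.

Both Parquet: Lab A gets 9 (best alternative 5); Lab B gets 6 (best alternative 2). Neither deviates — NE.
Both Avro: Lab A gets 13 (best alternative 6); Lab B gets 9 (best alternative -2). Neither deviates — NE.
(Avro, Parquet) is not a NE: Lab A would switch to Parquet (9 > 5).
No other cell survives both best-response checks, so there are 2 pure NE.

2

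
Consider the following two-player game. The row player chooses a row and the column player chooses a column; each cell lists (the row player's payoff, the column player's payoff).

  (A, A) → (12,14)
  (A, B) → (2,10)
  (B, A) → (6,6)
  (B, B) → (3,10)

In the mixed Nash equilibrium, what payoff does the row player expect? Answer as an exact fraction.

24/7

The column player mixes with probability q on A, chosen so the row player is indifferent: 12q + 2(1−q) = 6q + 3(1−q) gives q = 1/7.
The row player's expected payoff (from either row, since indifferent) is 12·1/7 + 2·6/7 = 24/7.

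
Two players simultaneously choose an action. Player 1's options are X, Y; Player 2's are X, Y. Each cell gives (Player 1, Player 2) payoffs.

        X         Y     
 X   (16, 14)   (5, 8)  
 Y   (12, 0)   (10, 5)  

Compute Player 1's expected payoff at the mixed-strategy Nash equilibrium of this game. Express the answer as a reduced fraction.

100/9

Player 2 mixes with probability q on X, chosen so Player 1 is indifferent: 16q + 5(1−q) = 12q + 10(1−q) gives q = 5/9.
Player 1's expected payoff (from either row, since indifferent) is 16·5/9 + 5·4/9 = 100/9.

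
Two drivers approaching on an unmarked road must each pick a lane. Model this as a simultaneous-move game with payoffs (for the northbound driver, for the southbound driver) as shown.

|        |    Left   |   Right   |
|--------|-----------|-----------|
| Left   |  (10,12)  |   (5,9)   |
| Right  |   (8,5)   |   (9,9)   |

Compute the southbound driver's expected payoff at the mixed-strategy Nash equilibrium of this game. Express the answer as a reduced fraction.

9

The northbound driver mixes with probability p on Left, chosen so the southbound driver is indifferent: 12p + 5(1−p) = 9p + 9(1−p) gives p = 4/7.
The southbound driver's expected payoff is 12·4/7 + 5·3/7 = 9.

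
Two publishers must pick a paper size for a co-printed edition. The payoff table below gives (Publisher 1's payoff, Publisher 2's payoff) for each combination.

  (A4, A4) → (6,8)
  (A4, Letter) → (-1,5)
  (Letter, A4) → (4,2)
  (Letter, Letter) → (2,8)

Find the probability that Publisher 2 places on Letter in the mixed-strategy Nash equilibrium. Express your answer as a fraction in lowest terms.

2/5

Publisher 2's mix q on A4 must make Publisher 1 indifferent between A4 and Letter.
Publisher 1's payoff from A4: 6q + (-1)(1−q). From Letter: 4q + 2(1−q).
Set equal: 2q = 3(1−q) → q = 3/5.
Probability on Letter is 1 − 3/5 = 2/5.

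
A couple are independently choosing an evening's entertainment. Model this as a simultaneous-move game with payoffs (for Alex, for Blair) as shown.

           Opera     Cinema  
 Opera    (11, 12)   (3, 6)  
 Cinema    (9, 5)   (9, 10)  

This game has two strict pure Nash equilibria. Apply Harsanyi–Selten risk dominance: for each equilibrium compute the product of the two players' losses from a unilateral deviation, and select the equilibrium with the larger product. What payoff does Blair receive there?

At both Opera: Alex loses 11 − 9 = 2 by deviating; Blair loses 12 − 6 = 6. Product = 2·6 = 12.
At both Cinema: Alex loses 9 − 3 = 6 by deviating; Blair loses 10 − 5 = 5. Product = 6·5 = 30.
30 > 12, so both Cinema is risk-dominant. Blair's payoff there is 10.

10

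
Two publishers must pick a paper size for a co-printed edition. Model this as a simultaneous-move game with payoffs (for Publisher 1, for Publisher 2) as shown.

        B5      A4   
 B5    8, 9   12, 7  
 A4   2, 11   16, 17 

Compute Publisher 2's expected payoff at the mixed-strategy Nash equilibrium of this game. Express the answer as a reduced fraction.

19/2

Publisher 1 mixes with probability p on B5, chosen so Publisher 2 is indifferent: 9p + 11(1−p) = 7p + 17(1−p) gives p = 3/4.
Publisher 2's expected payoff is 9·3/4 + 11·1/4 = 19/2.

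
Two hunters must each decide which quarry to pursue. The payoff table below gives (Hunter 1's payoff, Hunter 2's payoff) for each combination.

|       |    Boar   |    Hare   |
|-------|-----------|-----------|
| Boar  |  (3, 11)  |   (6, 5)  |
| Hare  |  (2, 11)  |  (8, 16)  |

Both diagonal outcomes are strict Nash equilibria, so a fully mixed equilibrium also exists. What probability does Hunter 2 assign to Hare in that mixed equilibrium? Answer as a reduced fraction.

1/3

Hunter 2's mix q on Boar must make Hunter 1 indifferent between Boar and Hare.
Hunter 1's payoff from Boar: 3q + 6(1−q). From Hare: 2q + 8(1−q).
Set equal: 1q = 2(1−q) → q = 2/3.
Probability on Hare is 1 − 2/3 = 1/3.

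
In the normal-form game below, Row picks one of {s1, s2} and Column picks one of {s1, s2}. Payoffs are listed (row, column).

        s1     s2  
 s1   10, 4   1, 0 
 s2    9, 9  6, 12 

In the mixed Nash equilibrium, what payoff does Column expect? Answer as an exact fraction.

Row mixes with probability p on s1, chosen so Column is indifferent: 4p + 9(1−p) = 0p + 12(1−p) gives p = 3/7.
Column's expected payoff is 4·3/7 + 9·4/7 = 48/7.

48/7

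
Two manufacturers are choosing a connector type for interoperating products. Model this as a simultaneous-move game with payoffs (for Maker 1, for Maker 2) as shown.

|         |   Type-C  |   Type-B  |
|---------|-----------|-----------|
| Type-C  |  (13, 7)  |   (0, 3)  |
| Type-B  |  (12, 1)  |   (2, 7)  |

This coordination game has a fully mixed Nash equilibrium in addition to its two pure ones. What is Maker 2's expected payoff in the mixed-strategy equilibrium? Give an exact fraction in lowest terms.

Maker 1 mixes with probability p on Type-C, chosen so Maker 2 is indifferent: 7p + 1(1−p) = 3p + 7(1−p) gives p = 3/5.
Maker 2's expected payoff is 7·3/5 + 1·2/5 = 23/5.

23/5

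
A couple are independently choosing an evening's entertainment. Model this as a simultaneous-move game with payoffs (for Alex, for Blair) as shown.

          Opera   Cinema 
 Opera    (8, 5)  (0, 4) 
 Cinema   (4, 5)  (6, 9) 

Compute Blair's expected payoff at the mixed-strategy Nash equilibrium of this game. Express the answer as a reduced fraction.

Alex mixes with probability p on Opera, chosen so Blair is indifferent: 5p + 5(1−p) = 4p + 9(1−p) gives p = 4/5.
Blair's expected payoff is 5·4/5 + 5·1/5 = 5.

5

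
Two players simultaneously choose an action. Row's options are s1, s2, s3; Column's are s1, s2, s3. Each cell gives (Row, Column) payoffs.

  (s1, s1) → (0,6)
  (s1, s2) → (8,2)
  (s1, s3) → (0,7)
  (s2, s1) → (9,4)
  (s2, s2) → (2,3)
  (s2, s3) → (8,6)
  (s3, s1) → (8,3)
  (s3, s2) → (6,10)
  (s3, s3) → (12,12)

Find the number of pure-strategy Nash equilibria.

1

Both s3: Row gets 12 (best alternative 8); Column gets 12 (best alternative 10). Neither deviates — NE.
Both s1 is not a NE: Row would switch to s2 (9 > 0).
No other cell survives both best-response checks, so there is 1 pure NE.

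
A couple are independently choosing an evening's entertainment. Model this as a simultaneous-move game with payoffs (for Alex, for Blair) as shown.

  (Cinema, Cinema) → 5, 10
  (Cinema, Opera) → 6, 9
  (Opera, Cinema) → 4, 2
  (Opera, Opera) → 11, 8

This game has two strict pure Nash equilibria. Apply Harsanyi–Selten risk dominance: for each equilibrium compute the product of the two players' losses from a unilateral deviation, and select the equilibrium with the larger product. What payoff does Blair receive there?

At both Cinema: Alex loses 5 − 4 = 1 by deviating; Blair loses 10 − 9 = 1. Product = 1·1 = 1.
At both Opera: Alex loses 11 − 6 = 5 by deviating; Blair loses 8 − 2 = 6. Product = 5·6 = 30.
30 > 1, so both Opera is risk-dominant. Blair's payoff there is 8.

8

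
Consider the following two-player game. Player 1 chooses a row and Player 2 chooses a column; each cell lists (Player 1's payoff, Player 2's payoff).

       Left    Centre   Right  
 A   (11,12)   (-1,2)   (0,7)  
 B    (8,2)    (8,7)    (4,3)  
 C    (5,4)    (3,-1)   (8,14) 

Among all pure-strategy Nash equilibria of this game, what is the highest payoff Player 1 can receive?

(A, Left) is a pure NE (Player 1: 11 ≥ 8; Player 2: 12 ≥ 7). Player 1 gets 11.
(B, Centre) is a pure NE (Player 1: 8 ≥ 3; Player 2: 7 ≥ 3). Player 1 gets 8.
(C, Right) is a pure NE (Player 1: 8 ≥ 4; Player 2: 14 ≥ 4). Player 1 gets 8.
Every other cell has a profitable deviation for at least one player. Highest of {11, 8, 8} is 11.

11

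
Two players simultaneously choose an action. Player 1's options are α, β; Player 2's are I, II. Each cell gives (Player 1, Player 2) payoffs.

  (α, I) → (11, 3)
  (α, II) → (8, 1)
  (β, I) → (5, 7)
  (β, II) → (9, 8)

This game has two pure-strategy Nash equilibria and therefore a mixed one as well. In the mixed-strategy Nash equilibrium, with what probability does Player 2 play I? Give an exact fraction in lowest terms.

Player 2's mix q on I must make Player 1 indifferent between α and β.
Player 1's payoff from α: 11q + 8(1−q). From β: 5q + 9(1−q).
Set equal: 6q = 1(1−q) → q = 1/7.

1/7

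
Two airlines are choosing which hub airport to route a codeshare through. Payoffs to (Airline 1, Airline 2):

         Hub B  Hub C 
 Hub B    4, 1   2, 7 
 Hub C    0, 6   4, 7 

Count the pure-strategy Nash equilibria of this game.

Both Hub C: Airline 1 gets 4 (best alternative 2); Airline 2 gets 7 (best alternative 6). Neither deviates — NE.
Both Hub B is not a NE: Airline 2 would switch to Hub C (7 > 1).
No other cell survives both best-response checks, so there is 1 pure NE.

1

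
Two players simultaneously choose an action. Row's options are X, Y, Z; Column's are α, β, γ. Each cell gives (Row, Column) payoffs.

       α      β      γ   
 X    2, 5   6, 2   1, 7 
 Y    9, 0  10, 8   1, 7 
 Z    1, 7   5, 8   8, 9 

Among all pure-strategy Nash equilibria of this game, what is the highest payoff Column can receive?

9

(Y, β) is a pure NE (Row: 10 ≥ 6; Column: 8 ≥ 7). Column gets 8.
(Z, γ) is a pure NE (Row: 8 ≥ 1; Column: 9 ≥ 8). Column gets 9.
Every other cell has a profitable deviation for at least one player. Highest of {8, 9} is 9.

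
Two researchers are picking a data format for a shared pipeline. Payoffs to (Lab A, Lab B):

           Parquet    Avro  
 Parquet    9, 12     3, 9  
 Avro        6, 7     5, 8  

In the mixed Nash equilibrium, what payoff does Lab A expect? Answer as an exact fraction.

Lab B mixes with probability q on Parquet, chosen so Lab A is indifferent: 9q + 3(1−q) = 6q + 5(1−q) gives q = 2/5.
Lab A's expected payoff (from either row, since indifferent) is 9·2/5 + 3·3/5 = 27/5.

27/5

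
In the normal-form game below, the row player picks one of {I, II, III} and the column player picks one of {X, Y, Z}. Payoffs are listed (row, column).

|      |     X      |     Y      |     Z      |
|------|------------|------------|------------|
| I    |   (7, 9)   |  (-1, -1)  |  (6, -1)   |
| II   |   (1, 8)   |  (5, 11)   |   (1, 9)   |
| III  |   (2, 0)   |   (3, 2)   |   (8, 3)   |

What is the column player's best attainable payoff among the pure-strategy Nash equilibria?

(I, X) is a pure NE (the row player: 7 ≥ 2; the column player: 9 ≥ -1). The column player gets 9.
(II, Y) is a pure NE (the row player: 5 ≥ 3; the column player: 11 ≥ 9). The column player gets 11.
(III, Z) is a pure NE (the row player: 8 ≥ 6; the column player: 3 ≥ 2). The column player gets 3.
Every other cell has a profitable deviation for at least one player. Highest of {9, 11, 3} is 11.

11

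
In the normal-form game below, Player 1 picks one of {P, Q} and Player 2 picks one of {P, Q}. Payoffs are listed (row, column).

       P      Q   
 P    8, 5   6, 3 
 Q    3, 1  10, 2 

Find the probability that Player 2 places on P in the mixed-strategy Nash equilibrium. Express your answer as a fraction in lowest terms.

Player 2's mix q on P must make Player 1 indifferent between P and Q.
Player 1's payoff from P: 8q + 6(1−q). From Q: 3q + 10(1−q).
Set equal: 5q = 4(1−q) → q = 4/9.

4/9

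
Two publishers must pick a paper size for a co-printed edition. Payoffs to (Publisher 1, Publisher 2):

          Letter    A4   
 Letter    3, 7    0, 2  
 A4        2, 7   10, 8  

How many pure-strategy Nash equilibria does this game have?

Both Letter: Publisher 1 gets 3 (best alternative 2); Publisher 2 gets 7 (best alternative 2). Neither deviates — NE.
Both A4: Publisher 1 gets 10 (best alternative 0); Publisher 2 gets 8 (best alternative 7). Neither deviates — NE.
(Letter, A4) is not a NE: Publisher 1 would switch to A4 (10 > 0).
No other cell survives both best-response checks, so there are 2 pure NE.

2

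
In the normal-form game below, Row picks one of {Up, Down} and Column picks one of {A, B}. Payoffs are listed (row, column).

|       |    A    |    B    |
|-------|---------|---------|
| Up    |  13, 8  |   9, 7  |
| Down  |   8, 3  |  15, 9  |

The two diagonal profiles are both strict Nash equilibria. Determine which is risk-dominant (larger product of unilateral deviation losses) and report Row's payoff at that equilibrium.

15

At (Up, A): Row loses 13 − 8 = 5 by deviating; Column loses 8 − 7 = 1. Product = 5·1 = 5.
At (Down, B): Row loses 15 − 9 = 6 by deviating; Column loses 9 − 3 = 6. Product = 6·6 = 36.
36 > 5, so (Down, B) is risk-dominant. Row's payoff there is 15.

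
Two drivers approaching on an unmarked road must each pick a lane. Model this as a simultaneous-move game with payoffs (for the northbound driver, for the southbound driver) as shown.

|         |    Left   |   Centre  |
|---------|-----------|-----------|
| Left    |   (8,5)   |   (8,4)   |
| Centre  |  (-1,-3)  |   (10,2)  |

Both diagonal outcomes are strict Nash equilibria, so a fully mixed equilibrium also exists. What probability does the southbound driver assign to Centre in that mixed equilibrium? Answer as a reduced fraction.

The southbound driver's mix q on Left must make the northbound driver indifferent between Left and Centre.
The northbound driver's payoff from Left: 8q + 8(1−q). From Centre: (-1)q + 10(1−q).
Set equal: 9q = 2(1−q) → q = 2/11.
Probability on Centre is 1 − 2/11 = 9/11.

9/11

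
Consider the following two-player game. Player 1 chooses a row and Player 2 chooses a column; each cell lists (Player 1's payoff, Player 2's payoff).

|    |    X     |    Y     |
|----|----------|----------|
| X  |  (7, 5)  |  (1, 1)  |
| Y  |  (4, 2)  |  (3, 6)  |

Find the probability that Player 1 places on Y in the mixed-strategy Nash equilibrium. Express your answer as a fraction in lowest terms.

Player 1's mix p on X must make Player 2 indifferent between X and Y.
Player 2's payoff from X: 5p + 2(1−p). From Y: 1p + 6(1−p).
Set equal: 4p = 4(1−p) → p = 4/8 = 1/2.
Probability on Y is 1 − 1/2 = 1/2.

1/2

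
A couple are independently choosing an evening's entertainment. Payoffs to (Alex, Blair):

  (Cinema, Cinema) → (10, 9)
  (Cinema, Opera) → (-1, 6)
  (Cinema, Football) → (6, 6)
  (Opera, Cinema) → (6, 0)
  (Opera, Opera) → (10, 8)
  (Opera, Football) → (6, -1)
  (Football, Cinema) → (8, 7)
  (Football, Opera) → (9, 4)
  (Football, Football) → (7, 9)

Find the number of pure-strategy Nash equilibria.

3

Both Cinema: Alex gets 10 (best alternative 8); Blair gets 9 (best alternative 6). Neither deviates — NE.
Both Opera: Alex gets 10 (best alternative 9); Blair gets 8 (best alternative 0). Neither deviates — NE.
Both Football: Alex gets 7 (best alternative 6); Blair gets 9 (best alternative 7). Neither deviates — NE.
(Cinema, Football) is not a NE: Alex would switch to Football (7 > 6).
No other cell survives both best-response checks, so there are 3 pure NE.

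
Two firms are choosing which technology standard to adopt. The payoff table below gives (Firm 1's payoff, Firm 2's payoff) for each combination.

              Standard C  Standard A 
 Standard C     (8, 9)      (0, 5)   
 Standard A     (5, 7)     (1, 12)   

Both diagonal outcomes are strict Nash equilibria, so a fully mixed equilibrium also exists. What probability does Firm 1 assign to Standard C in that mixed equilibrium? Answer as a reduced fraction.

5/9

Firm 1's mix p on Standard C must make Firm 2 indifferent between Standard C and Standard A.
Firm 2's payoff from Standard C: 9p + 7(1−p). From Standard A: 5p + 12(1−p).
Set equal: 4p = 5(1−p) → p = 5/9.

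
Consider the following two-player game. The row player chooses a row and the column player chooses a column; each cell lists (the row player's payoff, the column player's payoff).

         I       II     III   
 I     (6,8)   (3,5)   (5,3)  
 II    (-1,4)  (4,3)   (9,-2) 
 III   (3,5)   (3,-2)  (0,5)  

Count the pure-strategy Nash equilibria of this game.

Both I: the row player gets 6 (best alternative 3); the column player gets 8 (best alternative 5). Neither deviates — NE.
Both II is not a NE: the column player would switch to I (4 > 3).
No other cell survives both best-response checks, so there is 1 pure NE.

1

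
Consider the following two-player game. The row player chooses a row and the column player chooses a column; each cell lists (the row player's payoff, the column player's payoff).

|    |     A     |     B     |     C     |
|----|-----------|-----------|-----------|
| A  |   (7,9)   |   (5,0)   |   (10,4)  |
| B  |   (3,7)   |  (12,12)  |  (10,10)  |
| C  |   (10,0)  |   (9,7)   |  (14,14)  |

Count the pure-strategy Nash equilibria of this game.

2

Both B: the row player gets 12 (best alternative 9); the column player gets 12 (best alternative 10). Neither deviates — NE.
Both C: the row player gets 14 (best alternative 10); the column player gets 14 (best alternative 7). Neither deviates — NE.
Both A is not a NE: the row player would switch to C (10 > 7).
No other cell survives both best-response checks, so there are 2 pure NE.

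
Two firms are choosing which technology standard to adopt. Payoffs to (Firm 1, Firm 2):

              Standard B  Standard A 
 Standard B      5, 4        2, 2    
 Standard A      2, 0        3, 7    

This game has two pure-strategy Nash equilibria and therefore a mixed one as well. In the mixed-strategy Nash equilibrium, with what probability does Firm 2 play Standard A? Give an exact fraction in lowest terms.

3/4

Firm 2's mix q on Standard B must make Firm 1 indifferent between Standard B and Standard A.
Firm 1's payoff from Standard B: 5q + 2(1−q). From Standard A: 2q + 3(1−q).
Set equal: 3q = 1(1−q) → q = 1/4.
Probability on Standard A is 1 − 1/4 = 3/4.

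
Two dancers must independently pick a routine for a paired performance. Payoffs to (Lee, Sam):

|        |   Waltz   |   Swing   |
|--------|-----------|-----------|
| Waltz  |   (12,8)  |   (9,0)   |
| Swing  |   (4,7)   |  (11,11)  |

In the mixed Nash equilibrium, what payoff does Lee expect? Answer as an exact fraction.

Sam mixes with probability q on Waltz, chosen so Lee is indifferent: 12q + 9(1−q) = 4q + 11(1−q) gives q = 1/5.
Lee's expected payoff (from either row, since indifferent) is 12·1/5 + 9·4/5 = 48/5.

48/5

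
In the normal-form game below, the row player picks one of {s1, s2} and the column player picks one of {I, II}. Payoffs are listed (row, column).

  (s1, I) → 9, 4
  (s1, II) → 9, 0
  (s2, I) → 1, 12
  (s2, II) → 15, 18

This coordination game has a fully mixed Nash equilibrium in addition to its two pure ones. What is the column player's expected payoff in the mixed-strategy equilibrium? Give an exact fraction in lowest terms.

36/5

The row player mixes with probability p on s1, chosen so the column player is indifferent: 4p + 12(1−p) = 0p + 18(1−p) gives p = 3/5.
The column player's expected payoff is 4·3/5 + 12·2/5 = 36/5.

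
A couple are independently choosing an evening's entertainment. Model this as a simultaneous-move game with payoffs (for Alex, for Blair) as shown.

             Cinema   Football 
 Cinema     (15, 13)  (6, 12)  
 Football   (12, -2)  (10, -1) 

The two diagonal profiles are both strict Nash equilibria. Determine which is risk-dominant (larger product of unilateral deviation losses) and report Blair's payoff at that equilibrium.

At both Cinema: Alex loses 15 − 12 = 3 by deviating; Blair loses 13 − 12 = 1. Product = 3·1 = 3.
At both Football: Alex loses 10 − 6 = 4 by deviating; Blair loses -1 − (-2) = 1. Product = 4·1 = 4.
4 > 3, so both Football is risk-dominant. Blair's payoff there is -1.

-1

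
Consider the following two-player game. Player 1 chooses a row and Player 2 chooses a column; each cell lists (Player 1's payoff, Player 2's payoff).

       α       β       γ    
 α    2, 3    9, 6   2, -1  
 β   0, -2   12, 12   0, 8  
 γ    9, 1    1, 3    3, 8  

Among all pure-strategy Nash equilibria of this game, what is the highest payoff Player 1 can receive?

12

Both β is a pure NE (Player 1: 12 ≥ 9; Player 2: 12 ≥ 8). Player 1 gets 12.
Both γ is a pure NE (Player 1: 3 ≥ 2; Player 2: 8 ≥ 3). Player 1 gets 3.
Every other cell has a profitable deviation for at least one player. Highest of {12, 3} is 12.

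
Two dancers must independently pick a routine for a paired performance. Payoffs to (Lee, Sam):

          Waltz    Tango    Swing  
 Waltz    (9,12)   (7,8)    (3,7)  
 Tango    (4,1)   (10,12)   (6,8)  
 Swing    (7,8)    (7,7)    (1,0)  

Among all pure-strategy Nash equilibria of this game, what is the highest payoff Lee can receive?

10

Both Waltz is a pure NE (Lee: 9 ≥ 7; Sam: 12 ≥ 8). Lee gets 9.
Both Tango is a pure NE (Lee: 10 ≥ 7; Sam: 12 ≥ 8). Lee gets 10.
Every other cell has a profitable deviation for at least one player. Highest of {9, 10} is 10.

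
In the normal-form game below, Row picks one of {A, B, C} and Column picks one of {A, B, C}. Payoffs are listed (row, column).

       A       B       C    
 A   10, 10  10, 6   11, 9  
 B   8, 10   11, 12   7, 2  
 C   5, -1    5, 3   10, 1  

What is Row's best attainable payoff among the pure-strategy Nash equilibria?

Both A is a pure NE (Row: 10 ≥ 8; Column: 10 ≥ 9). Row gets 10.
Both B is a pure NE (Row: 11 ≥ 10; Column: 12 ≥ 10). Row gets 11.
Every other cell has a profitable deviation for at least one player. Highest of {10, 11} is 11.

11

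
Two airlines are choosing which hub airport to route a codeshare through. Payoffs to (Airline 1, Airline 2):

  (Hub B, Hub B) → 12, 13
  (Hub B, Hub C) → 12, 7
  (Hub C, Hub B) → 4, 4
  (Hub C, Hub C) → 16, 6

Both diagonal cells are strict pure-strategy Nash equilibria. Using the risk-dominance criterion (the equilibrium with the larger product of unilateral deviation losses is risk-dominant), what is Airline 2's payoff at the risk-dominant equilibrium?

At both Hub B: Airline 1 loses 12 − 4 = 8 by deviating; Airline 2 loses 13 − 7 = 6. Product = 8·6 = 48.
At both Hub C: Airline 1 loses 16 − 12 = 4 by deviating; Airline 2 loses 6 − 4 = 2. Product = 4·2 = 8.
48 > 8, so both Hub B is risk-dominant. Airline 2's payoff there is 13.

13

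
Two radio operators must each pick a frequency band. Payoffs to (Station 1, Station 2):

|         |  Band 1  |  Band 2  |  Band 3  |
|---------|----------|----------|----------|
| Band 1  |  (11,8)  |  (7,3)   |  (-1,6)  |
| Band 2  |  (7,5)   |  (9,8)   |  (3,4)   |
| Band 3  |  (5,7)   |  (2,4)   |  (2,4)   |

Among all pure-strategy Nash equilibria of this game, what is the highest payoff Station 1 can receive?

11

Both Band 1 is a pure NE (Station 1: 11 ≥ 7; Station 2: 8 ≥ 6). Station 1 gets 11.
Both Band 2 is a pure NE (Station 1: 9 ≥ 7; Station 2: 8 ≥ 5). Station 1 gets 9.
Every other cell has a profitable deviation for at least one player. Highest of {11, 9} is 11.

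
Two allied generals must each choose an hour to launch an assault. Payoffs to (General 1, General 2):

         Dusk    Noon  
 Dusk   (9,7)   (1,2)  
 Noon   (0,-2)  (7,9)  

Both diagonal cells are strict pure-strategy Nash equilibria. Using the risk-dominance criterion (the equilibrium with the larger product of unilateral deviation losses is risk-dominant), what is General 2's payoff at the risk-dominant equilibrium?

9

At both Dusk: General 1 loses 9 − 0 = 9 by deviating; General 2 loses 7 − 2 = 5. Product = 9·5 = 45.
At both Noon: General 1 loses 7 − 1 = 6 by deviating; General 2 loses 9 − (-2) = 11. Product = 6·11 = 66.
66 > 45, so both Noon is risk-dominant. General 2's payoff there is 9.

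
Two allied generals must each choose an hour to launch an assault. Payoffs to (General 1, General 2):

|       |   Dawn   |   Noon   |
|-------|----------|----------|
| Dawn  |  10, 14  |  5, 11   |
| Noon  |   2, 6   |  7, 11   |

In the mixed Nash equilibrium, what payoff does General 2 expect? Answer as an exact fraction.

11

General 1 mixes with probability p on Dawn, chosen so General 2 is indifferent: 14p + 6(1−p) = 11p + 11(1−p) gives p = 5/8.
General 2's expected payoff is 14·5/8 + 6·3/8 = 11.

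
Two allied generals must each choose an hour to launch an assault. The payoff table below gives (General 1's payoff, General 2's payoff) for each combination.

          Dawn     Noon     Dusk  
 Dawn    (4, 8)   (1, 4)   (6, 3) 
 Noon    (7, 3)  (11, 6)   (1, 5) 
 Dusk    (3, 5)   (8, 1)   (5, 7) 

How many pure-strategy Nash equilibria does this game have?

1

Both Noon: General 1 gets 11 (best alternative 8); General 2 gets 6 (best alternative 5). Neither deviates — NE.
Both Dawn is not a NE: General 1 would switch to Noon (7 > 4).
No other cell survives both best-response checks, so there is 1 pure NE.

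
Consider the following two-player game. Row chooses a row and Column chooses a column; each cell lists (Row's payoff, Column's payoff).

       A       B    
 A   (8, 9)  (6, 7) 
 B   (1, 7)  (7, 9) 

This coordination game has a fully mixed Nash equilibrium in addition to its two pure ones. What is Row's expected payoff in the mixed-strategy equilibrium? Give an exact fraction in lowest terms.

25/4

Column mixes with probability q on A, chosen so Row is indifferent: 8q + 6(1−q) = 1q + 7(1−q) gives q = 1/8.
Row's expected payoff (from either row, since indifferent) is 8·1/8 + 6·7/8 = 25/4.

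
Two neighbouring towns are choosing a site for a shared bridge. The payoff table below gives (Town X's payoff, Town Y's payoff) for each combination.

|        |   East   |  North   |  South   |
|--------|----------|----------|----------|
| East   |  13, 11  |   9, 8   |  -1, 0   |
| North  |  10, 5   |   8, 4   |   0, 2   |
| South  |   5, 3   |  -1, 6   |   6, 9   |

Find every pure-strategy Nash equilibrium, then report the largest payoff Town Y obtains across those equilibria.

Both East is a pure NE (Town X: 13 ≥ 10; Town Y: 11 ≥ 8). Town Y gets 11.
Both South is a pure NE (Town X: 6 ≥ 0; Town Y: 9 ≥ 6). Town Y gets 9.
Every other cell has a profitable deviation for at least one player. Highest of {11, 9} is 11.

11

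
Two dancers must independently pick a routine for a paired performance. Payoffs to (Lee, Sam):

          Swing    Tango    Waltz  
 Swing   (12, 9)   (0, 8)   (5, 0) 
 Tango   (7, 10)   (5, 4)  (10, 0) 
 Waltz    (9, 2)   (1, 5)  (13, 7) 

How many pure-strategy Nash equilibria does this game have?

Both Swing: Lee gets 12 (best alternative 9); Sam gets 9 (best alternative 8). Neither deviates — NE.
Both Waltz: Lee gets 13 (best alternative 10); Sam gets 7 (best alternative 5). Neither deviates — NE.
Both Tango is not a NE: Sam would switch to Swing (10 > 4).
No other cell survives both best-response checks, so there are 2 pure NE.

2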